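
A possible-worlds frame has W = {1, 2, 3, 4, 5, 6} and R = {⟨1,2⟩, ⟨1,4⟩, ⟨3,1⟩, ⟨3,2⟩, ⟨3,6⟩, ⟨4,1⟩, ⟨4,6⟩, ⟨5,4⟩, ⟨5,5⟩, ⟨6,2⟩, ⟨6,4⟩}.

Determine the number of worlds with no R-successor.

Enumerating: 2.

1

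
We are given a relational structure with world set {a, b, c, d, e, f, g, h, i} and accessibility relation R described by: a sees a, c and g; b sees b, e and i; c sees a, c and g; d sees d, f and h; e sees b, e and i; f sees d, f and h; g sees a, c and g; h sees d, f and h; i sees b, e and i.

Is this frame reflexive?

Reflexive: yes — every world is R-related to itself.

Yes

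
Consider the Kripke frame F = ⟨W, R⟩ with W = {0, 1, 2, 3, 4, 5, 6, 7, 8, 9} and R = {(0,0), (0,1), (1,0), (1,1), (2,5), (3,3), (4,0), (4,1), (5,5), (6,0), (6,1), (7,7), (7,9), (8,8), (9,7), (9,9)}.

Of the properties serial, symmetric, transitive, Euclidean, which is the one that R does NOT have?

Serial: yes — every world has a successor (e.g. 0 R 0).
Symmetric: no — 2 R 5 but not 5 R 2.
Transitive: yes — every two-step R-path is closed by a direct edge.
Euclidean: yes — any two successors of a common world are R-related.
Only symmetric fails.

symmetric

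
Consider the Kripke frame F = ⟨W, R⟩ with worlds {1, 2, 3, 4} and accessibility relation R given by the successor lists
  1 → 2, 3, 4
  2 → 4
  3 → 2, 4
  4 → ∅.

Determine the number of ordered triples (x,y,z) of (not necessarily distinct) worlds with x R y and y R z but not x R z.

0

R is transitive; there are no such tuples.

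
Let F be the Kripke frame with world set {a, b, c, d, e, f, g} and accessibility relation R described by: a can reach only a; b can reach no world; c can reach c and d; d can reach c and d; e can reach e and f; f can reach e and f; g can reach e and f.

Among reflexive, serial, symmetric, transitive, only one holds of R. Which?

transitive

Reflexive: no — b is not related to itself.
Serial: no — b has no R-successor.
Symmetric: no — g R e but not e R g.
Transitive: yes — every two-step R-path is closed by a direct edge.
Only transitive holds.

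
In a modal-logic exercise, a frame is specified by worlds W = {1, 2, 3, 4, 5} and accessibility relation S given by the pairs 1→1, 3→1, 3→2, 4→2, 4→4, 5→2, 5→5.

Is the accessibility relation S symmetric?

Symmetric: no — 3 S 1 but not 1 S 3.

No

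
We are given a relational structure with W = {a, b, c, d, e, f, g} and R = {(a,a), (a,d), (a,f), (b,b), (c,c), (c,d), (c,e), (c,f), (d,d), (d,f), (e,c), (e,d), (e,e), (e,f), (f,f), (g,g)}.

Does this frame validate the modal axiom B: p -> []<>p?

Axiom B corresponds to the accessibility relation being symmetric.
Symmetric: no — a R d but not d R a.

No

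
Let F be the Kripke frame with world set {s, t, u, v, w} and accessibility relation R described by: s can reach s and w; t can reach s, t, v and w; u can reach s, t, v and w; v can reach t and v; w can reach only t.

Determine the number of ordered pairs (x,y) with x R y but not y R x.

6

Enumerating: (s,w), (t,s), (u,s), (u,t), (u,v), (u,w).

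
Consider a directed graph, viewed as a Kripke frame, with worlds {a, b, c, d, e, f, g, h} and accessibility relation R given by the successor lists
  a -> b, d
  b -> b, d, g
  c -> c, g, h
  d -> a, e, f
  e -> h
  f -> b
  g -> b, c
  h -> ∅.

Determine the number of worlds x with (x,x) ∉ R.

Enumerating: a, d, e, f, g, h.

6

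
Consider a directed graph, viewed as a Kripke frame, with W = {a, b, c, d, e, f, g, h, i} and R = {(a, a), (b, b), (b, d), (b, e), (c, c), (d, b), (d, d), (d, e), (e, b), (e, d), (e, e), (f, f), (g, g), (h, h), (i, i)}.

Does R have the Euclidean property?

Yes

Euclidean: yes — any two successors of a common world are R-related.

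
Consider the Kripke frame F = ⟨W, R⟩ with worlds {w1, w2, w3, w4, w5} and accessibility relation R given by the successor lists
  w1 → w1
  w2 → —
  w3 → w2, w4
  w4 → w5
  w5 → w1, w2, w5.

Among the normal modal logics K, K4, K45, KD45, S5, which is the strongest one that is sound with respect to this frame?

Transitive (axiom 4): no — w3 R w4 and w4 R w5, but not w3 R w5.
Euclidean (axiom 5): no — w3 R w2 and w3 R w4, but not w2 R w4.
Serial (axiom D): no — w2 has no R-successor.
Reflexive (axiom T): no — w2 is not related to itself.
So F validates K; K4 would additionally require R to be transitive. The strongest is K.

K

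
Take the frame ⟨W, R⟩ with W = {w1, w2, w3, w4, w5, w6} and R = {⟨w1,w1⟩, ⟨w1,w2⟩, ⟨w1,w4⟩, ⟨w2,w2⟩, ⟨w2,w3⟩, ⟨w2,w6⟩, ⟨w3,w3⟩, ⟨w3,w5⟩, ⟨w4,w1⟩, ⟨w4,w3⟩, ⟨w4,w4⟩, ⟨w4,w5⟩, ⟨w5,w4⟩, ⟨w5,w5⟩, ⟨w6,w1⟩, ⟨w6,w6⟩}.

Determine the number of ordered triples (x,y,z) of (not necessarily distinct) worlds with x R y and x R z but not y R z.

15

Enumerating: (w1,w2,w1), (w1,w2,w4), (w1,w4,w2), (w2,w3,w2), (w2,w3,w6), (w2,w6,w2), (w2,w6,w3), (w3,w5,w3), (w4,w1,w3), (w4,w1,w5), (w4,w3,w1), (w4,w3,w4), (w4,w5,w1), (w4,w5,w3), (w6,w1,w6).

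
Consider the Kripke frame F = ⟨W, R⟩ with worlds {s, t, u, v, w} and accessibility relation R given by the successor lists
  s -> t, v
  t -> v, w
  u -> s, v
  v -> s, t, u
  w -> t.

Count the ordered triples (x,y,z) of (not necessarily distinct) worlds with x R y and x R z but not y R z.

16

Enumerating: (s,t,t), (s,v,v), (t,v,v), (t,v,w), (t,w,v), (t,w,w), (u,s,s), (u,v,v), (v,s,s), (v,s,u), (v,t,s), (v,t,t), (v,t,u), (v,u,t), (v,u,u), (w,t,t).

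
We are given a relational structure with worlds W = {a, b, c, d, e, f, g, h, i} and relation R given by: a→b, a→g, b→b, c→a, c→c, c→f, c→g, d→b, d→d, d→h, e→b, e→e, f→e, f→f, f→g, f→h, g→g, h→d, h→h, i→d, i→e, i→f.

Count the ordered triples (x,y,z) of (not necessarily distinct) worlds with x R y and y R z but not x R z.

Enumerating: (c,a,b), (c,f,e), (c,f,h), (f,e,b), (f,h,d), (h,d,b), (i,d,b), (i,d,h), (i,e,b), (i,f,g), (i,f,h).

11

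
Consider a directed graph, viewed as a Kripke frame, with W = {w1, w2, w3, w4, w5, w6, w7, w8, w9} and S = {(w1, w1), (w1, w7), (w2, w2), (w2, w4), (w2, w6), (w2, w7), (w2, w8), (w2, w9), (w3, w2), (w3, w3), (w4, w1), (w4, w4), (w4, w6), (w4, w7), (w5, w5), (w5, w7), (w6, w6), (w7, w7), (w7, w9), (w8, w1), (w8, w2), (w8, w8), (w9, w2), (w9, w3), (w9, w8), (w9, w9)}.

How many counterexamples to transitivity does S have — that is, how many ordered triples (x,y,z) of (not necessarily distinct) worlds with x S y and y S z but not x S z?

23

Enumerating: (w1,w7,w9), (w2,w4,w1), (w2,w8,w1), (w2,w9,w3), (w3,w2,w4), (w3,w2,w6), (w3,w2,w7), (w3,w2,w8), (w3,w2,w9), (w4,w7,w9), (w5,w7,w9), (w7,w9,w2), … and 11 more.
Total: 23.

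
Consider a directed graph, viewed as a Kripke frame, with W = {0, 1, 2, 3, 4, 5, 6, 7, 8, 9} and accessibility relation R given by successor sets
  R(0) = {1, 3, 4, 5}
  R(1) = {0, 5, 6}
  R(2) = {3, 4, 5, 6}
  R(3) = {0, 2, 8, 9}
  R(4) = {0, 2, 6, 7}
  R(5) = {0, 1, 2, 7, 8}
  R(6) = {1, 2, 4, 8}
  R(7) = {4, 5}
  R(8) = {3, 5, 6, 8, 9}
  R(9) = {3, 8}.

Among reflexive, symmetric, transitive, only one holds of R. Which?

symmetric

Reflexive: no — 0 is not related to itself.
Symmetric: yes — every pair in R has its reverse in R.
Transitive: no — 0 R 1 and 1 R 6, but not 0 R 6.
Only symmetric holds.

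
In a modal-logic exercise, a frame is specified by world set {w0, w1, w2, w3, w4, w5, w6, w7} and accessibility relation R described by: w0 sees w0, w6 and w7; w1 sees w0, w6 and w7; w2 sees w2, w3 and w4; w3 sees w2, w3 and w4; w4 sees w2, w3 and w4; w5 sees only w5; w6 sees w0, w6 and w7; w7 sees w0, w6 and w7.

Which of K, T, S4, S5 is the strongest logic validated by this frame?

K

Reflexive (axiom T): no — w1 is not related to itself.
Transitive (axiom 4): yes — every two-step R-path is closed by a direct edge.
Euclidean (axiom 5): yes — any two successors of a common world are R-related.
So F validates K; T would additionally require R to be reflexive. The strongest is K.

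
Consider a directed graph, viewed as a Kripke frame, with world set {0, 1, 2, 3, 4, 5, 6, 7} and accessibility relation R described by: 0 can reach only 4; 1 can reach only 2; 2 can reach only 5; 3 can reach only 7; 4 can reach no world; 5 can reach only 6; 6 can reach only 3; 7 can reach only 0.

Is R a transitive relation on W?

Transitive: no — 1 R 2 and 2 R 5, but not 1 R 5.

No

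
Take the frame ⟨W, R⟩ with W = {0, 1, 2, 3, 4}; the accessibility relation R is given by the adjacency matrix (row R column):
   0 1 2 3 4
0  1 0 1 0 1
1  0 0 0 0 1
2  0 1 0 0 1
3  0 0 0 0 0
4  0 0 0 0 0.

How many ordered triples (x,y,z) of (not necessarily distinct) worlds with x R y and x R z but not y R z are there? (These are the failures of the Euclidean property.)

Enumerating: (0,2,0), (0,2,2), (0,4,0), (0,4,2), (0,4,4), (1,4,4), (2,1,1), (2,4,1), (2,4,4).

9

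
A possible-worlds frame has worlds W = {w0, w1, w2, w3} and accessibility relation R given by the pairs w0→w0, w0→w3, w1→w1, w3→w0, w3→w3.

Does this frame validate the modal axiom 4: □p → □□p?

By correspondence theory, 4 is valid on a frame iff R is transitive.
Transitive: yes — every two-step R-path is closed by a direct edge.

Yes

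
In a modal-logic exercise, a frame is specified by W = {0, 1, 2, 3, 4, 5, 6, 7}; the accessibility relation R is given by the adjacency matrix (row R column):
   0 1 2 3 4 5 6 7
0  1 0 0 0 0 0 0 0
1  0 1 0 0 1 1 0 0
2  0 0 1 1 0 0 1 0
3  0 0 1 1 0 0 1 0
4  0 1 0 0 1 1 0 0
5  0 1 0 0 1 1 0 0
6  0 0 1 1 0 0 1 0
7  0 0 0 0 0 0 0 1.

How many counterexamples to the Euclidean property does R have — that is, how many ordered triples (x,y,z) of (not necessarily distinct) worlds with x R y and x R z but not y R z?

0

R is Euclidean; there are no such tuples.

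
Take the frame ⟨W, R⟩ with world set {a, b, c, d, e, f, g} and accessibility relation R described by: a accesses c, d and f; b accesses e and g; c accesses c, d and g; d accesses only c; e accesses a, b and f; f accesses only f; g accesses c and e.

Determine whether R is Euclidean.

No

Euclidean: no — a R c and a R f, but not c R f.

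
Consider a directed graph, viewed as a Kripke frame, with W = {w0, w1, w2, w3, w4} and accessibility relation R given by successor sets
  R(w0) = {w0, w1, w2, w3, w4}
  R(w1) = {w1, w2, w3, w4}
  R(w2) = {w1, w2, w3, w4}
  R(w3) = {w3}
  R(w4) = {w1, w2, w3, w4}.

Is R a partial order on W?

Reflexive: yes — every world is R-related to itself.
Transitive: yes — every two-step R-path is closed by a direct edge.
Antisymmetric: no — w1 R w2 and w2 R w1 with w1 ≠ w2.
So R is not a partial order.

No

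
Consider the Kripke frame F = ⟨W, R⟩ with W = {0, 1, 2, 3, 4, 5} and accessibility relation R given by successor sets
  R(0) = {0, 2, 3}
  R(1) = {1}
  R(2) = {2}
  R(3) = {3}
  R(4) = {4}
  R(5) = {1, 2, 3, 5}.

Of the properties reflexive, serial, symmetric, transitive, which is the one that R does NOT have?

Reflexive: yes — every world is R-related to itself.
Serial: yes — every world has a successor (e.g. 0 R 0).
Symmetric: no — 0 R 2 but not 2 R 0.
Transitive: yes — every two-step R-path is closed by a direct edge.
Only symmetric fails.

symmetric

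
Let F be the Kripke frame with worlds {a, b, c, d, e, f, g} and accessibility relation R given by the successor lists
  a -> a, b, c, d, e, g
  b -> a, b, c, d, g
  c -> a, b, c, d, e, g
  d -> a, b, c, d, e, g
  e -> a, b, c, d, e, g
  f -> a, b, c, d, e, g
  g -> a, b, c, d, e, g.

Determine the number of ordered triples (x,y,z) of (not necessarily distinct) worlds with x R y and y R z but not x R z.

Enumerating: (b,a,e), (b,c,e), (b,d,e), (b,g,e).

4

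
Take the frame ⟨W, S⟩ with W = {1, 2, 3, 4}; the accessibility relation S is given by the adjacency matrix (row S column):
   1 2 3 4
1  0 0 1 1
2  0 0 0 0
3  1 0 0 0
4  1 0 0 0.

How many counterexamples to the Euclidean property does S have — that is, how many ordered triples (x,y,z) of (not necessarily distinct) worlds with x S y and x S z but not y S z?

Enumerating: (1,3,3), (1,3,4), (1,4,3), (1,4,4), (3,1,1), (4,1,1).

6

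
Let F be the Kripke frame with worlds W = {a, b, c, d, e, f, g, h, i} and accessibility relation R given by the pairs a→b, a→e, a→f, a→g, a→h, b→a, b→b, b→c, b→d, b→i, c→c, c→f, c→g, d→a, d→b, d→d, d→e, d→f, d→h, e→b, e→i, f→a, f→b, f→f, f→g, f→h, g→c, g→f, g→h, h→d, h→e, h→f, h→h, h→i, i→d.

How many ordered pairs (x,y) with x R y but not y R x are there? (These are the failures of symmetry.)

Enumerating: (a,e), (a,g), (a,h), (b,c), (b,i), (c,f), (d,a), (d,e), (d,f), (e,b), (e,i), (f,b), (g,h), (h,e), (h,i), (i,d).

16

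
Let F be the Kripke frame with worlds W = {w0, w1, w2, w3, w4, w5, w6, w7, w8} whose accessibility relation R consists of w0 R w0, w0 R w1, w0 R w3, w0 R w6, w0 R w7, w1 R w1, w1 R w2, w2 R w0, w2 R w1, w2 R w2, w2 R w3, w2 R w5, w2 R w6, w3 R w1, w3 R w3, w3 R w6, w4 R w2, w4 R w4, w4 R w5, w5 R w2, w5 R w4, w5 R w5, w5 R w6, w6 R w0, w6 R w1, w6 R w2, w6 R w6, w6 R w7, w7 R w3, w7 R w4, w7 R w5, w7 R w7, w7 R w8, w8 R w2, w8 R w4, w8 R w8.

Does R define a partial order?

Reflexive: yes — every world is R-related to itself.
Transitive: no — w0 R w1 and w1 R w2, but not w0 R w2.
Antisymmetric: no — w0 R w6 and w6 R w0 with w0 ≠ w6.
So R is not a partial order.

No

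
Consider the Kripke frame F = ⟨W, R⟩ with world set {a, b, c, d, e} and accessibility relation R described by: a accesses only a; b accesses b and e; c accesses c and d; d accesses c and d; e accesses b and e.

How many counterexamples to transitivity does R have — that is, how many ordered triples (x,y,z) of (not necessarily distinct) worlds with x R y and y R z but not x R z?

R is transitive; there are no such tuples.

0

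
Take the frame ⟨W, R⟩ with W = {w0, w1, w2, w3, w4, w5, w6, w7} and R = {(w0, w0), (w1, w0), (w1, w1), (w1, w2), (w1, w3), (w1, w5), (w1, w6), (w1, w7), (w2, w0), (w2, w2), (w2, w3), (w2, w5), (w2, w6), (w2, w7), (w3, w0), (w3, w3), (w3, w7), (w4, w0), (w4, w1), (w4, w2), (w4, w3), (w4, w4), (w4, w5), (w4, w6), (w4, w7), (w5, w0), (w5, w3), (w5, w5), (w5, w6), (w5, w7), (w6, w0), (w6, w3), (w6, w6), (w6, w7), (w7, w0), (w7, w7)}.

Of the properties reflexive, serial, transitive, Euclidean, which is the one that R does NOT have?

Reflexive: yes — every world is R-related to itself.
Serial: yes — every world has a successor (e.g. w0 R w0).
Transitive: yes — every two-step R-path is closed by a direct edge.
Euclidean: no — w1 R w0 and w1 R w2, but not w0 R w2.
Only Euclidean fails.

Euclidean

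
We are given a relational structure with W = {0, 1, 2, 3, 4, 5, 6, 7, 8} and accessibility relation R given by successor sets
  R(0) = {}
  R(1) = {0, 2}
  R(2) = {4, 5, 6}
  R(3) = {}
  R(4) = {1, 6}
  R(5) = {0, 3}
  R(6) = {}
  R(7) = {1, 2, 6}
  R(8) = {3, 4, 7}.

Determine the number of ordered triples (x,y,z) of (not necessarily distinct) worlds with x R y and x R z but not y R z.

Enumerating: (1,0,0), (1,0,2), (1,2,0), (1,2,2), (2,4,4), (2,4,5), (2,5,4), (2,5,5), (2,5,6), (2,6,4), (2,6,5), (2,6,6), … and 24 more.
Total: 36.

36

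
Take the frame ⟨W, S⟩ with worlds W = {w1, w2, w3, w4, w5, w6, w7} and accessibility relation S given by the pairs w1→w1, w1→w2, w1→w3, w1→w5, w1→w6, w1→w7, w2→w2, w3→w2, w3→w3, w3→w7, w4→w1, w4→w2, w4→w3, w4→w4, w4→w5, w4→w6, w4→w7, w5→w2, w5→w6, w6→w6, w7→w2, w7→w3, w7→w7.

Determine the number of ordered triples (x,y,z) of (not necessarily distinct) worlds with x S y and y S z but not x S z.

0

S is transitive; there are no such tuples.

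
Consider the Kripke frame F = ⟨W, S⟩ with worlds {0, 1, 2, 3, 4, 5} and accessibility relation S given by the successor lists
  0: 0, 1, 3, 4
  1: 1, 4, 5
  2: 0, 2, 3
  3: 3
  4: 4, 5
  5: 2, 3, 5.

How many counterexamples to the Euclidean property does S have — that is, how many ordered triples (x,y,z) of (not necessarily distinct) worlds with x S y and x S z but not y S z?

18

Enumerating: (0,1,0), (0,1,3), (0,3,0), (0,3,1), (0,3,4), (0,4,0), (0,4,1), (0,4,3), (1,4,1), (1,5,1), (1,5,4), (2,0,2), (2,3,0), (2,3,2), (4,5,4), (5,2,5), (5,3,2), (5,3,5).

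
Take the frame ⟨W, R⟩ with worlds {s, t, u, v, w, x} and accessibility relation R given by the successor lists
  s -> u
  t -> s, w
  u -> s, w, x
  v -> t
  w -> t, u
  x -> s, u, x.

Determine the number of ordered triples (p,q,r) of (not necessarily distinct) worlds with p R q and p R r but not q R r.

Enumerating: (s,u,u), (t,s,s), (t,s,w), (t,w,s), (t,w,w), (u,s,s), (u,s,w), (u,s,x), (u,w,s), (u,w,w), (u,w,x), (u,x,w), … and 8 more.
Total: 20.

20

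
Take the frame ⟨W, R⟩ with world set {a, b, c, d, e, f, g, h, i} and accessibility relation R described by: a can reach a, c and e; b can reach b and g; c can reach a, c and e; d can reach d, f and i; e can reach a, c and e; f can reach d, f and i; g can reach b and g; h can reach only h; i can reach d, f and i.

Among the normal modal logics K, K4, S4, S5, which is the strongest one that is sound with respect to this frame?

S5

Transitive (axiom 4): yes — every two-step R-path is closed by a direct edge.
Reflexive (axiom T): yes — every world is R-related to itself.
Euclidean (axiom 5): yes — any two successors of a common world are R-related.
So F validates K, K4, S4, S5. The strongest is S5.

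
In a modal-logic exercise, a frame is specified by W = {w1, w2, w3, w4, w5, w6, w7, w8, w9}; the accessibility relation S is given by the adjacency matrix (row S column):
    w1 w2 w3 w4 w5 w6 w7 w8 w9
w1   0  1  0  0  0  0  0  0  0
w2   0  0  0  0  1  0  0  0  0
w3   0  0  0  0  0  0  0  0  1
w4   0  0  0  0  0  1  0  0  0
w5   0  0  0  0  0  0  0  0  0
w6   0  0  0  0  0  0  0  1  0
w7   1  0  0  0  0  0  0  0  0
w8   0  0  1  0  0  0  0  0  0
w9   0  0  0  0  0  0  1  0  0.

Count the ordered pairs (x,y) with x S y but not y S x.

8

Enumerating: (w1,w2), (w2,w5), (w3,w9), (w4,w6), (w6,w8), (w7,w1), (w8,w3), (w9,w7).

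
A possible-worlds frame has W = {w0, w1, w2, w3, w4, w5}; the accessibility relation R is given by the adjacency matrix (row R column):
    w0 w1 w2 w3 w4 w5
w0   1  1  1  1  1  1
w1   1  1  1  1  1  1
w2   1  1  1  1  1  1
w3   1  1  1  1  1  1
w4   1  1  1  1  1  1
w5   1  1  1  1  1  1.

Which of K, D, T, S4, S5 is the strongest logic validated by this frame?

Serial (axiom D): yes — every world has a successor (e.g. w0 R w0).
Reflexive (axiom T): yes — every world is R-related to itself.
Transitive (axiom 4): yes — every two-step R-path is closed by a direct edge.
Euclidean (axiom 5): yes — any two successors of a common world are R-related.
So F validates K, D, T, S4, S5. The strongest is S5.

S5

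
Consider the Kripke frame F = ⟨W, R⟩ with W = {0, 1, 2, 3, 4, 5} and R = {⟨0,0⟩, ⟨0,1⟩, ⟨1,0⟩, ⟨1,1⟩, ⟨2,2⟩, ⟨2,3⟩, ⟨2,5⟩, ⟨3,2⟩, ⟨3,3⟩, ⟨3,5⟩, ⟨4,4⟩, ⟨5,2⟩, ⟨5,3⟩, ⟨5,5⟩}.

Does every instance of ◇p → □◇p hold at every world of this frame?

Axiom 5 corresponds to the accessibility relation being Euclidean.
Euclidean: yes — any two successors of a common world are R-related.

Yes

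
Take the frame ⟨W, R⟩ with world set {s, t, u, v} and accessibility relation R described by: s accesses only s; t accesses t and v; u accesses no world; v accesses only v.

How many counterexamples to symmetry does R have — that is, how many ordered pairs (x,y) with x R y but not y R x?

Enumerating: (t,v).

1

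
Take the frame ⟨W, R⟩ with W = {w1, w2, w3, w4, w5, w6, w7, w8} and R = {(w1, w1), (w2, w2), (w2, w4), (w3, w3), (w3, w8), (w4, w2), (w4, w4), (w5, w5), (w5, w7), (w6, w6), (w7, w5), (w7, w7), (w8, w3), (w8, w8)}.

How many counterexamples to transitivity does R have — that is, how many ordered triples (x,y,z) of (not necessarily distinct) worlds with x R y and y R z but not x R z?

0

R is transitive; there are no such tuples.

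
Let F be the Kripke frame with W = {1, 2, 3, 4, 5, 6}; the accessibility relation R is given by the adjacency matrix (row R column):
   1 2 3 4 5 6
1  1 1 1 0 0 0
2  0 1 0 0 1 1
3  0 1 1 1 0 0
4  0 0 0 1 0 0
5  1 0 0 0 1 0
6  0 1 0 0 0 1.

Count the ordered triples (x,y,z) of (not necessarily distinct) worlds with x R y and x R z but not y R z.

11

Enumerating: (1,2,1), (1,2,3), (1,3,1), (2,5,2), (2,5,6), (2,6,5), (3,2,3), (3,2,4), (3,4,2), (3,4,3), (5,1,5).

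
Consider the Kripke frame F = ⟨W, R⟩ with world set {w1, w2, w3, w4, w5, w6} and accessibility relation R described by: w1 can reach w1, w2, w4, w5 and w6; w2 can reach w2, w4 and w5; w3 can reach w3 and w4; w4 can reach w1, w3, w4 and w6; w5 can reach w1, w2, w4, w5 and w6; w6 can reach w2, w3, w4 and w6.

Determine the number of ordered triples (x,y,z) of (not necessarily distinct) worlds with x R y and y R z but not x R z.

Enumerating: (w1,w4,w3), (w1,w6,w3), (w2,w4,w1), (w2,w4,w3), (w2,w4,w6), (w2,w5,w1), (w2,w5,w6), (w3,w4,w1), (w3,w4,w6), (w4,w1,w2), (w4,w1,w5), (w4,w6,w2), (w5,w4,w3), (w5,w6,w3), (w6,w2,w5), (w6,w4,w1).

16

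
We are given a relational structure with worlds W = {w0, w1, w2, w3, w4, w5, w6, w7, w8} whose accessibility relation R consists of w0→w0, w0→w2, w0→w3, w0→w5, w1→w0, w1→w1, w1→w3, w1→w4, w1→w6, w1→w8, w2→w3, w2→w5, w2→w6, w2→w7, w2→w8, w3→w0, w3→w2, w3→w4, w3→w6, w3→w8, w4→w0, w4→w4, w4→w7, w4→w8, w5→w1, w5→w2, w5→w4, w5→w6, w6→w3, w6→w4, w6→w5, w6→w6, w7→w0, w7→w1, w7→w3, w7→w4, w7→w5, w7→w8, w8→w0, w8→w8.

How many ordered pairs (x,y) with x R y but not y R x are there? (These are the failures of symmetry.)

Enumerating: (w0,w2), (w0,w5), (w1,w0), (w1,w3), (w1,w4), (w1,w6), (w1,w8), (w2,w6), (w2,w7), (w2,w8), (w3,w4), (w3,w8), … and 11 more.
Total: 23.

23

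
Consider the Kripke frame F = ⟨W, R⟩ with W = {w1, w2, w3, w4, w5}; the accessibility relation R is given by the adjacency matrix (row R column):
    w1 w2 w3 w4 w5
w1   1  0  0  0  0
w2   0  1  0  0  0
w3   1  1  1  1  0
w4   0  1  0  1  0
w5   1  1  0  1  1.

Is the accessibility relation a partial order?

Yes

Reflexive: yes — every world is R-related to itself.
Transitive: yes — every two-step R-path is closed by a direct edge.
Antisymmetric: yes — no distinct pair is related both ways.
So R is a partial order.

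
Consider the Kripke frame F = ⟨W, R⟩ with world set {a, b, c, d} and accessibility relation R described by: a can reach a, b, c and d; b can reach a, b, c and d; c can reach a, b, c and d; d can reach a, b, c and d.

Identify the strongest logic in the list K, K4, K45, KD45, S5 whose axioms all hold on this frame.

Transitive (axiom 4): yes — every two-step R-path is closed by a direct edge.
Euclidean (axiom 5): yes — any two successors of a common world are R-related.
Serial (axiom D): yes — every world has a successor (e.g. a R a).
Reflexive (axiom T): yes — every world is R-related to itself.
So F validates K, K4, K45, KD45, S5. The strongest is S5.

S5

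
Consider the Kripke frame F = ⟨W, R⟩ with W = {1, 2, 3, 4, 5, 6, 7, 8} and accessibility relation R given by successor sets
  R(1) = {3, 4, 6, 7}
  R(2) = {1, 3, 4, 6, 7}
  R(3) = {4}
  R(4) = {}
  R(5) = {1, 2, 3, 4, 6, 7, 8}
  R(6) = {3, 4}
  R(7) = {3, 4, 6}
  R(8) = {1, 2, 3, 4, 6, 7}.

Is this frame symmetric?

No

Symmetric: no — 1 R 3 but not 3 R 1.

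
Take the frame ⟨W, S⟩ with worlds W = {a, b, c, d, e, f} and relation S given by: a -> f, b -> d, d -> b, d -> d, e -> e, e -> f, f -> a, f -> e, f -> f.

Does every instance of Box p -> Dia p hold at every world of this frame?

No

Axiom D corresponds to the accessibility relation being serial.
Serial: no — c has no S-successor.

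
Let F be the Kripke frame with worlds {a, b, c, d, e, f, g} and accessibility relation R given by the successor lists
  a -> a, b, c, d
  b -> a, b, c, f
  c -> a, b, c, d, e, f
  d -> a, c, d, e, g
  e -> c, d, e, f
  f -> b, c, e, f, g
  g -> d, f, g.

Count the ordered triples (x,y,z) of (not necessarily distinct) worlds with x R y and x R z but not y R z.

34

Enumerating: (a,b,d), (a,d,b), (b,a,f), (b,f,a), (c,a,e), (c,a,f), (c,b,d), (c,b,e), (c,d,b), (c,d,f), (c,e,a), (c,e,b), … and 22 more.
Total: 34.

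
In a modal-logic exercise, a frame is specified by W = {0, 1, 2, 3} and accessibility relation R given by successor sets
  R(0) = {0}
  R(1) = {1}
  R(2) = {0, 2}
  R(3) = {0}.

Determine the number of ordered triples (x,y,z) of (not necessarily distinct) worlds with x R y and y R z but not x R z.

R is transitive; there are no such tuples.

0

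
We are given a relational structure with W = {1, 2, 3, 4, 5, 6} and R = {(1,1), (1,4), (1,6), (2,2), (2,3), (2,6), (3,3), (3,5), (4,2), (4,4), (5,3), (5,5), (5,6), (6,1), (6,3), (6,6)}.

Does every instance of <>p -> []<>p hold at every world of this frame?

Axiom 5 corresponds to the accessibility relation being Euclidean.
Euclidean: no — 1 R 4 and 1 R 6, but not 4 R 6.

No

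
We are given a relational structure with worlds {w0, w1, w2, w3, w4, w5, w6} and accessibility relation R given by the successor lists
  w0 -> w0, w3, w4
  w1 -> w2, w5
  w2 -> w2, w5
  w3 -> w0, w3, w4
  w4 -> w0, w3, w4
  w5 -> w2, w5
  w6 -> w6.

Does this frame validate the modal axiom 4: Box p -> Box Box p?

Yes

The schema 4 characterises exactly the transitive frames.
Transitive: yes — every two-step R-path is closed by a direct edge.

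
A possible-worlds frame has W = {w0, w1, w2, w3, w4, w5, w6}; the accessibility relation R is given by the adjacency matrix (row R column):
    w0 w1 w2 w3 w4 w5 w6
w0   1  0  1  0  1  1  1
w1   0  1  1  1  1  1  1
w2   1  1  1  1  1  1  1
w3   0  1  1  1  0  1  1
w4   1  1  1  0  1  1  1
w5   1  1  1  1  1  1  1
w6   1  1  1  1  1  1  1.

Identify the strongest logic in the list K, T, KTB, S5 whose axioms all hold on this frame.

KTB

Reflexive (axiom T): yes — every world is R-related to itself.
Symmetric (axiom B): yes — every pair in R has its reverse in R.
Euclidean (axiom 5): no — w1 R w3 and w1 R w4, but not w3 R w4.
So F validates K, T, KTB; S5 would additionally require R to be Euclidean. The strongest is KTB.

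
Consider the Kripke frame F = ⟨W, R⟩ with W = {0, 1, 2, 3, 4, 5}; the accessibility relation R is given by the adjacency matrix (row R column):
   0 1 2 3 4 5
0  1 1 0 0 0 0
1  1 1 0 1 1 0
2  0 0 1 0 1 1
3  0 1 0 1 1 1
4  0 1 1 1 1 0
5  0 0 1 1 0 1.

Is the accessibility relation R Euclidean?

Euclidean: no — 1 R 0 and 1 R 3, but not 0 R 3.

No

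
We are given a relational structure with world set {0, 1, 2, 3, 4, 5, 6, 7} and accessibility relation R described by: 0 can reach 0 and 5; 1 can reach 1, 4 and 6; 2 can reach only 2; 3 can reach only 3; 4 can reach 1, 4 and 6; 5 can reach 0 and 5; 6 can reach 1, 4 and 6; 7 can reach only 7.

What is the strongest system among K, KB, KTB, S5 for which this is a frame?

Symmetric (axiom B): yes — every pair in R has its reverse in R.
Reflexive (axiom T): yes — every world is R-related to itself.
Euclidean (axiom 5): yes — any two successors of a common world are R-related.
So F validates K, KB, KTB, S5. The strongest is S5.

S5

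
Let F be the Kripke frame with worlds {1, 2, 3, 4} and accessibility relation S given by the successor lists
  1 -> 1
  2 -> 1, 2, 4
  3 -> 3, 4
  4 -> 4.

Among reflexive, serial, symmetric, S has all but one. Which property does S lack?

Reflexive: yes — every world is S-related to itself.
Serial: yes — every world has a successor (e.g. 1 S 1).
Symmetric: no — 2 S 1 but not 1 S 2.
Only symmetric fails.

symmetric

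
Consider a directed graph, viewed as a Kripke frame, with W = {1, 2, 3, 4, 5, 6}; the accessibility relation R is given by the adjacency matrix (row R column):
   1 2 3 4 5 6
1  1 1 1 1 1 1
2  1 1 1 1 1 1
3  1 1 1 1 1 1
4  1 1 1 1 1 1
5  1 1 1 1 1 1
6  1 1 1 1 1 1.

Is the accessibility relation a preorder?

Reflexive: yes — every world is R-related to itself.
Transitive: yes — every two-step R-path is closed by a direct edge.
So R is a preorder.

Yes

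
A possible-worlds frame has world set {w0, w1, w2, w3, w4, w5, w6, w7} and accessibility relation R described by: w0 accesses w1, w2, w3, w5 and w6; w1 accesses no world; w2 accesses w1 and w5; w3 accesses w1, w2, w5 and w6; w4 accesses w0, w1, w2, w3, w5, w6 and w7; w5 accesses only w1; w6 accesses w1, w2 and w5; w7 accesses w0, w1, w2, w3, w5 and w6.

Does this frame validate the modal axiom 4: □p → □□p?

The schema 4 characterises exactly the transitive frames.
Transitive: yes — every two-step R-path is closed by a direct edge.

Yes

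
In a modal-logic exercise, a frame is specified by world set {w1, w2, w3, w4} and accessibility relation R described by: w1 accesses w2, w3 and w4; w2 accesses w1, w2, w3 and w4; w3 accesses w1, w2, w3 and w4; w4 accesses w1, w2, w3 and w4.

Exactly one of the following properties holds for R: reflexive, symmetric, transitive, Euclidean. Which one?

symmetric

Reflexive: no — w1 is not related to itself.
Symmetric: yes — every pair in R has its reverse in R.
Transitive: no — w1 R w2 and w2 R w1, but not w1 R w1.
Euclidean: no — w2 R w1 and w2 R w1, but not w1 R w1.
Only symmetric holds.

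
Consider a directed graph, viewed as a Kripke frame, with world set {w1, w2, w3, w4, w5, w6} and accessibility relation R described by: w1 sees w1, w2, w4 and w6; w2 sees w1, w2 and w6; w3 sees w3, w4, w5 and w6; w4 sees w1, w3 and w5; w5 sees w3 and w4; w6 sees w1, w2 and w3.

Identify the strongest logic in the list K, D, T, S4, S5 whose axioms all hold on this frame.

Serial (axiom D): yes — every world has a successor (e.g. w1 R w1).
Reflexive (axiom T): no — w4 is not related to itself.
Transitive (axiom 4): no — w1 R w4 and w4 R w3, but not w1 R w3.
Euclidean (axiom 5): no — w1 R w2 and w1 R w4, but not w2 R w4.
So F validates K, D; T would additionally require R to be reflexive. The strongest is D.

D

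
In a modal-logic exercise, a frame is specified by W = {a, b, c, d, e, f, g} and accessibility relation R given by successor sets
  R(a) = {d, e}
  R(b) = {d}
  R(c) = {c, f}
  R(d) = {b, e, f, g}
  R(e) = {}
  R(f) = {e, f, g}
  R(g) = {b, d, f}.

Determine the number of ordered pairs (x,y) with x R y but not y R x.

7

Enumerating: (a,d), (a,e), (c,f), (d,e), (d,f), (f,e), (g,b).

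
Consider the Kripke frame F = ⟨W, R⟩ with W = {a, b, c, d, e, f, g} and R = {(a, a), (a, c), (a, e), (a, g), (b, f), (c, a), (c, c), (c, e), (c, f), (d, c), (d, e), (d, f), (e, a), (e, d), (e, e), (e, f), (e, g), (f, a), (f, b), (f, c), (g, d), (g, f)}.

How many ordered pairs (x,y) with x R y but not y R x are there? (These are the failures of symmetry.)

Enumerating: (a,g), (c,e), (d,c), (d,f), (e,f), (e,g), (f,a), (g,d), (g,f).

9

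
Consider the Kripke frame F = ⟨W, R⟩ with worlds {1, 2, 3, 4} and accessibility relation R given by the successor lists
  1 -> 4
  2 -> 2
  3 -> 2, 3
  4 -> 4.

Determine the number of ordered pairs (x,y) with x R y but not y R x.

Enumerating: (1,4), (3,2).

2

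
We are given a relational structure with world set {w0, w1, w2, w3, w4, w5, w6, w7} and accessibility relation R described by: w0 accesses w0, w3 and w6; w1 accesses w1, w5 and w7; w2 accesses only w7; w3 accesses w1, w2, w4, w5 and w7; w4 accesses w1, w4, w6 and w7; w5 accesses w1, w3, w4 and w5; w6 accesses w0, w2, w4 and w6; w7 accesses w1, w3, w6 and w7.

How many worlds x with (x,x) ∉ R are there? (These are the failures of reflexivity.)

2

Enumerating: w2, w3.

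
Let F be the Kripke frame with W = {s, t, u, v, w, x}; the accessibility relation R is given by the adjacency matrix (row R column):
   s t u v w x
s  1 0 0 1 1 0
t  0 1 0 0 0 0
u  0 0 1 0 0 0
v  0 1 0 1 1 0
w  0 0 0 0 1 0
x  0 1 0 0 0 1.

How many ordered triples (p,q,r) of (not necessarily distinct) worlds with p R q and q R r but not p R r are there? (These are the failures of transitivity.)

1

Enumerating: (s,v,t).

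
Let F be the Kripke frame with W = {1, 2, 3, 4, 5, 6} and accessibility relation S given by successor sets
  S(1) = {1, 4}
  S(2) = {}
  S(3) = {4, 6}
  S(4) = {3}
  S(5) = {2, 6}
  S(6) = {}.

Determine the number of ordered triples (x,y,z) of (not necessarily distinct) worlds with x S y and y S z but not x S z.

4

Enumerating: (1,4,3), (3,4,3), (4,3,4), (4,3,6).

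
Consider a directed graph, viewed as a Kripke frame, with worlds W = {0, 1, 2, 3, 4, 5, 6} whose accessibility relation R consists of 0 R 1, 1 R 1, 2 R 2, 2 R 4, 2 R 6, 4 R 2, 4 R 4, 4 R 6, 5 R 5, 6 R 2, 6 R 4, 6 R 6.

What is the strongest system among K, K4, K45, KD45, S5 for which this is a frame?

K45

Transitive (axiom 4): yes — every two-step R-path is closed by a direct edge.
Euclidean (axiom 5): yes — any two successors of a common world are R-related.
Serial (axiom D): no — 3 has no R-successor.
Reflexive (axiom T): no — 0 is not related to itself.
So F validates K, K4, K45; KD45 would additionally require R to be serial. The strongest is K45.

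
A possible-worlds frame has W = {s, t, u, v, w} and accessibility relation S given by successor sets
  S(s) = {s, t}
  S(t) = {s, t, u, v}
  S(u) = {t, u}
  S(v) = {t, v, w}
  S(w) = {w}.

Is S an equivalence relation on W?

Reflexive: yes — every world is S-related to itself.
Symmetric: no — v S w but not w S v.
Transitive: no — s S t and t S u, but not s S u.
So S is not an equivalence relation.

No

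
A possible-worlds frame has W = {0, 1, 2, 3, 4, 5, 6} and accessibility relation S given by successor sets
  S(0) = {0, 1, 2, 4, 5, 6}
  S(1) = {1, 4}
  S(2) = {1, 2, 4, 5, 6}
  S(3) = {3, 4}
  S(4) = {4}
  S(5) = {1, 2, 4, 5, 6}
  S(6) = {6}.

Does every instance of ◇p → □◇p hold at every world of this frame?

The schema 5 characterises exactly the Euclidean frames.
Euclidean: no — 0 S 1 and 0 S 2, but not 1 S 2.

No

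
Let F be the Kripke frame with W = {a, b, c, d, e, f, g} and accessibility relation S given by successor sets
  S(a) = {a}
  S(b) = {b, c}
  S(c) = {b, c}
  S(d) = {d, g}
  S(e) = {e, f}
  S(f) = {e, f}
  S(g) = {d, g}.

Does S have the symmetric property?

Yes

Symmetric: yes — every pair in S has its reverse in S.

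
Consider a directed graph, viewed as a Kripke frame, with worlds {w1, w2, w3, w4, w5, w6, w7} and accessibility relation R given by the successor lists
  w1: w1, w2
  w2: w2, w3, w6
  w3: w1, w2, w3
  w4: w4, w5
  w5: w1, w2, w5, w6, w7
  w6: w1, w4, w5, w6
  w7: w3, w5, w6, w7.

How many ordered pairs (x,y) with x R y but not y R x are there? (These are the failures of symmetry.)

Enumerating: (w1,w2), (w2,w6), (w3,w1), (w4,w5), (w5,w1), (w5,w2), (w6,w1), (w6,w4), (w7,w3), (w7,w6).

10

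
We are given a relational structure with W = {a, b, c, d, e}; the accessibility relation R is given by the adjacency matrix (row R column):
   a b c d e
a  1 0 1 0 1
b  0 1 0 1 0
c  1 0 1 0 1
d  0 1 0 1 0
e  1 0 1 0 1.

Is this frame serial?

Yes

Serial: yes — every world has a successor (e.g. a R a).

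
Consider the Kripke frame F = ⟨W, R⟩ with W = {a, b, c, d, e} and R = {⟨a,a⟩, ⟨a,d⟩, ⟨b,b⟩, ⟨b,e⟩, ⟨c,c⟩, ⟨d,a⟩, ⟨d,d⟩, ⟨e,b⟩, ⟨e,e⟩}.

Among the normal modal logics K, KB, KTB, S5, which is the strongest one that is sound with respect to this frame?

S5

Symmetric (axiom B): yes — every pair in R has its reverse in R.
Reflexive (axiom T): yes — every world is R-related to itself.
Euclidean (axiom 5): yes — any two successors of a common world are R-related.
So F validates K, KB, KTB, S5. The strongest is S5.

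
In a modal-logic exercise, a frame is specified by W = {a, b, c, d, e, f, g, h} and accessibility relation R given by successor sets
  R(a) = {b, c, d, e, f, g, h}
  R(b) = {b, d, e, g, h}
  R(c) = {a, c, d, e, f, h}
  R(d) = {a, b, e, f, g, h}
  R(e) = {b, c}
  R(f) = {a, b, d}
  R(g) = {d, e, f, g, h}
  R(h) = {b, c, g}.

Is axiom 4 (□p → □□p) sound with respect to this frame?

The schema 4 characterises exactly the transitive frames.
Transitive: no — b R d and d R a, but not b R a.

No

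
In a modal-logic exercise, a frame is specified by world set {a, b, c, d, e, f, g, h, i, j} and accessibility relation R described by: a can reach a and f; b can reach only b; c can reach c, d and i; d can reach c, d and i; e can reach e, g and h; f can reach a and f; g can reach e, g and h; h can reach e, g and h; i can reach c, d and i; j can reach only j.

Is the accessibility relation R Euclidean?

Yes

Euclidean: yes — any two successors of a common world are R-related.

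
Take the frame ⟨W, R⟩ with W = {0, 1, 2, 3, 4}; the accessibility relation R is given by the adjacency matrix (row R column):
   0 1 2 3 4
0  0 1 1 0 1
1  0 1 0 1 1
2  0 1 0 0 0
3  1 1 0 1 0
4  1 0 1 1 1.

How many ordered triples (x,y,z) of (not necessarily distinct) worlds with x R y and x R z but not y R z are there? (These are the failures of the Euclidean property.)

17

Enumerating: (0,1,2), (0,2,2), (0,2,4), (0,4,1), (1,3,4), (1,4,1), (3,0,0), (3,0,3), (3,1,0), (4,0,0), (4,0,3), (4,2,0), (4,2,2), (4,2,3), (4,2,4), (4,3,2), (4,3,4).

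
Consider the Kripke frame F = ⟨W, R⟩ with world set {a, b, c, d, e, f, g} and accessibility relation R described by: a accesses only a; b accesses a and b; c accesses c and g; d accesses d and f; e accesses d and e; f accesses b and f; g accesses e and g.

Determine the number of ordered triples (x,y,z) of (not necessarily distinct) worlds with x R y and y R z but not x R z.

Enumerating: (c,g,e), (d,f,b), (e,d,f), (f,b,a), (g,e,d).

5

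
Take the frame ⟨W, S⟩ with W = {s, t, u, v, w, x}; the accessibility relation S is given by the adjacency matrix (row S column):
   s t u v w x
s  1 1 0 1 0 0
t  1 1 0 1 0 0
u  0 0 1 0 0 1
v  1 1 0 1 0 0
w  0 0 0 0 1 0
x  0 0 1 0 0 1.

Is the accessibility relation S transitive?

Transitive: yes — every two-step S-path is closed by a direct edge.

Yes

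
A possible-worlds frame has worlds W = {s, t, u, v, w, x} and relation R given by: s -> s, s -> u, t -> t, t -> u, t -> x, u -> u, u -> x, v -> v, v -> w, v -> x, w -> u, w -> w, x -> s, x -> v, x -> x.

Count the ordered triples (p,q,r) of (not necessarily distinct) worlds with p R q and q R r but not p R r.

Enumerating: (s,u,x), (t,x,s), (t,x,v), (u,x,s), (u,x,v), (v,w,u), (v,x,s), (w,u,x), (x,s,u), (x,v,w).

10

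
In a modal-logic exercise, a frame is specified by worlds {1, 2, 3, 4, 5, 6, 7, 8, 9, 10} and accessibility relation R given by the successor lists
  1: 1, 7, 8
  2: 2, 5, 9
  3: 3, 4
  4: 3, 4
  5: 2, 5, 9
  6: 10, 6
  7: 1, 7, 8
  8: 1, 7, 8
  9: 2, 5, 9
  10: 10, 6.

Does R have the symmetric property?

Symmetric: yes — every pair in R has its reverse in R.

Yes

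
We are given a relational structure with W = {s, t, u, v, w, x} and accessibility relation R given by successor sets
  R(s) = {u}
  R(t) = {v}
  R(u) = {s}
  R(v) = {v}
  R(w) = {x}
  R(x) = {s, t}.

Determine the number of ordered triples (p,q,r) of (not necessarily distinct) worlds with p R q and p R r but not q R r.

7

Enumerating: (s,u,u), (u,s,s), (w,x,x), (x,s,s), (x,s,t), (x,t,s), (x,t,t).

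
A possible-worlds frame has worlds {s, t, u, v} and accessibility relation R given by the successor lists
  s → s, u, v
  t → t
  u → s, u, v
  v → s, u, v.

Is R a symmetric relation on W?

Yes

Symmetric: yes — every pair in R has its reverse in R.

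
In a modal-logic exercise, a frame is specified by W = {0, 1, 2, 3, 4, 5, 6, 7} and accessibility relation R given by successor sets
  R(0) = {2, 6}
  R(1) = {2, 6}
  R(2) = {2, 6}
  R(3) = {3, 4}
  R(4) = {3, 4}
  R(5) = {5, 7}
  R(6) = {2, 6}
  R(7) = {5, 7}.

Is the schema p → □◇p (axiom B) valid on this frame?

Axiom B corresponds to the accessibility relation being symmetric.
Symmetric: no — 0 R 2 but not 2 R 0.

No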